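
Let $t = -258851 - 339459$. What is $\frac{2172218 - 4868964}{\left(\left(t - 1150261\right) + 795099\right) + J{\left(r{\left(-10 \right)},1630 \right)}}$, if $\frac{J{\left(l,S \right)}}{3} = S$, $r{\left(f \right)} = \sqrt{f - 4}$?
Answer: $\frac{1348373}{474291} \approx 2.8429$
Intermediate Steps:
$t = -598310$
$r{\left(f \right)} = \sqrt{-4 + f}$
$J{\left(l,S \right)} = 3 S$
$\frac{2172218 - 4868964}{\left(\left(t - 1150261\right) + 795099\right) + J{\left(r{\left(-10 \right)},1630 \right)}} = \frac{2172218 - 4868964}{\left(\left(-598310 - 1150261\right) + 795099\right) + 3 \cdot 1630} = - \frac{2696746}{\left(-1748571 + 795099\right) + 4890} = - \frac{2696746}{-953472 + 4890} = - \frac{2696746}{-948582} = \left(-2696746\right) \left(- \frac{1}{948582}\right) = \frac{1348373}{474291}$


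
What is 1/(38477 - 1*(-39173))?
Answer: 1/77650 ≈ 1.2878e-5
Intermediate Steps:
1/(38477 - 1*(-39173)) = 1/(38477 + 39173) = 1/77650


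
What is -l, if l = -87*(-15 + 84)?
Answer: 6003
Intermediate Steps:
l = -6003 (l = -87*69 = -6003)
-l = -1*(-6003) = 6003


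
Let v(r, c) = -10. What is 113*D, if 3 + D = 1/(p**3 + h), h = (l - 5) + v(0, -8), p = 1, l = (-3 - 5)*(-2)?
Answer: -565/2 ≈ -282.50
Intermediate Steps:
l = 16 (l = -8*(-2) = 16)
h = 1 (h = (16 - 5) - 10 = 11 - 10 = 1)
D = -5/2 (D = -3 + 1/(1**3 + 1) = -3 + 1/(1 + 1) = -3 + 1/2 = -5/2 ≈ -2.5000)
113*D = 113*(-5/2) = -565/2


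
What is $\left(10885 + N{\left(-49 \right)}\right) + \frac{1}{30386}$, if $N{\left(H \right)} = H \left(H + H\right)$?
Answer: $\frac{476665183}{30386} \approx 15687.0$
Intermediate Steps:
$N{\left(H \right)} = 2 H^{2}$ ($N{\left(H \right)} = H 2 H = 2 H^{2}$)
$\left(10885 + N{\left(-49 \right)}\right) + \frac{1}{30386} = \left(10885 + 2 \left(-49\right)^{2}\right) + \frac{1}{30386} = \left(10885 + 2 \cdot 2401\right) + \frac{1}{30386} = \left(10885 + 4802\right) + \frac{1}{30386} = 15687 + \frac{1}{30386} = \frac{476665183}{30386}$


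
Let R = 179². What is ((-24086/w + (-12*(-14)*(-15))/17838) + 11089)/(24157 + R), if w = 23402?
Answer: 64285522373/325827321409 ≈ 0.19730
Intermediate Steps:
R = 32041
((-24086/w + (-12*(-14)*(-15))/17838) + 11089)/(24157 + R) = ((-24086/23402 + (-12*(-14)*(-15))/17838) + 11089)/(24157 + 32041) = ((-24086*1/23402 + (168*(-15))*(1/17838)) + 11089)/56198 = ((-12043/11701 - 2520*1/17838) + 11089)*(1/56198) = ((-12043/11701 - 140/991) + 11089)*(1/56198) = (-13572753/11595691 + 11089)*(1/56198) = (128571044746/11595691)*(1/56198) = 64285522373/325827321409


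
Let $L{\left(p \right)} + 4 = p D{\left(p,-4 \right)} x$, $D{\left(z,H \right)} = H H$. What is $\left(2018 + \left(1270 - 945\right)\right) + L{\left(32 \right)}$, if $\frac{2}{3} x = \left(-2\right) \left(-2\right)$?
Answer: $5411$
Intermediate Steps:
$x = 6$ ($x = \frac{3 \left(\left(-2\right) \left(-2\right)\right)}{2} = \frac{3}{2} \cdot 4 = 6$)
$D{\left(z,H \right)} = H^{2}$
$L{\left(p \right)} = -4 + 96 p$ ($L{\left(p \right)} = -4 + p \left(-4\right)^{2} \cdot 6 = -4 + p 16 \cdot 6 = -4 + 16 p 6 = -4 + 96 p$)
$\left(2018 + \left(1270 - 945\right)\right) + L{\left(32 \right)} = \left(2018 + \left(1270 - 945\right)\right) + \left(-4 + 96 \cdot 32\right) = \left(2018 + 325\right) + \left(-4 + 3072\right) = 2343 + 3068 = 5411$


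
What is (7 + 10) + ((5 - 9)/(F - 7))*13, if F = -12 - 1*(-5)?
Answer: 145/7 ≈ 20.714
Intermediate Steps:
F = -7 (F = -12 + 5 = -7)
(7 + 10) + ((5 - 9)/(F - 7))*13 = (7 + 10) + ((5 - 9)/(-7 - 7))*13 = 17 - 4/(-14)*13 = 17 - 4*(-1/14)*13 = 17 + (2/7)*13 = 17 + 26/7 = 145/7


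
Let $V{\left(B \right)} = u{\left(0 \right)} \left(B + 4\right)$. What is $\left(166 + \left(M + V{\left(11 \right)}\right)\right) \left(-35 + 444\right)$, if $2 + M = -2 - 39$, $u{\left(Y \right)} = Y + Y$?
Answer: $50307$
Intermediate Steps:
$u{\left(Y \right)} = 2 Y$
$M = -43$ ($M = -2 - 41 = -43$)
$V{\left(B \right)} = 0$ ($V{\left(B \right)} = 2 \cdot 0 \left(B + 4\right) = 0 \left(4 + B\right) = 0$)
$\left(166 + \left(M + V{\left(11 \right)}\right)\right) \left(-35 + 444\right) = \left(166 + \left(-43 + 0\right)\right) \left(-35 + 444\right) = \left(166 - 43\right) 409 = 123 \cdot 409 = 50307$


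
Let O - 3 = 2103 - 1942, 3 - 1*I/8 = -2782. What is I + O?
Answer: 22444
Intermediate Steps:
I = 22280 (I = 24 - 8*(-2782) = 24 + 22256 = 22280)
O = 164 (O = 3 + (2103 - 1942) = 3 + 161 = 164)
I + O = 22280 + 164 = 22444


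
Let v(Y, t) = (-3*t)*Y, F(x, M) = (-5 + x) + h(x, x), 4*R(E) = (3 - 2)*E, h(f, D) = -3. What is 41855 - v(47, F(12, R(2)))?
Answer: 42419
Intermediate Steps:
R(E) = E/4 (R(E) = ((3 - 2)*E)/4 = (1*E)/4 = E/4)
F(x, M) = -8 + x (F(x, M) = (-5 + x) - 3 = -8 + x)
v(Y, t) = -3*Y*t
41855 - v(47, F(12, R(2))) = 41855 - (-3)*47*(-8 + 12) = 41855 - (-3)*47*4 = 41855 - 1*(-564) = 41855 + 564 = 42419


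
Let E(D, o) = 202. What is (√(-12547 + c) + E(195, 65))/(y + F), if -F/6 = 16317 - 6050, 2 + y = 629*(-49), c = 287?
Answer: -202/92425 - 2*I*√3065/92425 ≈ -0.0021856 - 0.001198*I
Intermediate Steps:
y = -30823 (y = -2 + 629*(-49) = -2 - 30821 = -30823)
F = -61602 (F = -6*(16317 - 6050) = -6*10267 = -61602)
(√(-12547 + c) + E(195, 65))/(y + F) = (√(-12547 + 287) + 202)/(-30823 - 61602) = (√(-12260) + 202)/(-92425) = (2*I*√3065 + 202)*(-1/92425) = (202 + 2*I*√3065)*(-1/92425) = -202/92425 - 2*I*√3065/92425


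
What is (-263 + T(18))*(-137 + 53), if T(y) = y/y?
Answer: 22008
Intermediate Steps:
T(y) = 1
(-263 + T(18))*(-137 + 53) = (-263 + 1)*(-137 + 53) = -262*(-84) = 22008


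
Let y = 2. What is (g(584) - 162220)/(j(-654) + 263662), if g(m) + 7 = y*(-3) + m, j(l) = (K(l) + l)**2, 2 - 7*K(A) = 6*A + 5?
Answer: -7920801/13351087 ≈ -0.59327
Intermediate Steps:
K(A) = -3/7 - 6*A/7 (K(A) = 2/7 - (6*A + 5)/7 = 2/7 - (5 + 6*A)/7 = 2/7 + (-5/7 - 6*A/7) = -3/7 - 6*A/7)
j(l) = (-3/7 + l/7)**2 (j(l) = ((-3/7 - 6*l/7) + l)**2 = (-3/7 + l/7)**2)
g(m) = -13 + m (g(m) = -7 + (2*(-3) + m) = -7 + (-6 + m) = -13 + m)
(g(584) - 162220)/(j(-654) + 263662) = ((-13 + 584) - 162220)/((-3 - 654)**2/49 + 263662) = (571 - 162220)/((1/49)*(-657)**2 + 263662) = -161649/((1/49)*431649 + 263662) = -161649/(431649/49 + 263662) = -161649/13351087/49 = -161649*49/13351087 = -7920801/13351087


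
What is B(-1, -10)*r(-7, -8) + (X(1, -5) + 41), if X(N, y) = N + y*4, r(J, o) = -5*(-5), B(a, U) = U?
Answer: -228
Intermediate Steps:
r(J, o) = 25
X(N, y) = N + 4*y
B(-1, -10)*r(-7, -8) + (X(1, -5) + 41) = -10*25 + ((1 + 4*(-5)) + 41) = -250 + ((1 - 20) + 41) = -250 + (-19 + 41) = -250 + 22 = -228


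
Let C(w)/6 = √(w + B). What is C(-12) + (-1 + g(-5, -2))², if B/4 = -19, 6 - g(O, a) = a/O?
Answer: 529/25 + 12*I*√22 ≈ 21.16 + 56.285*I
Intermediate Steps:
g(O, a) = 6 - a/O
B = -76 (B = 4*(-19) = -76)
C(w) = 6*√(-76 + w) (C(w) = 6*√(w - 76) = 6*√(-76 + w))
C(-12) + (-1 + g(-5, -2))² = 6*√(-76 - 12) + (-1 + (6 - 1*(-2)/(-5)))² = 6*√(-88) + (-1 + (6 - 1*(-2)*(-⅕)))² = 6*(2*I*√22) + (-1 + (6 - ⅖))² = 12*I*√22 + (-1 + 28/5)² = 12*I*√22 + (23/5)² = 12*I*√22 + 529/25 = 529/25 + 12*I*√22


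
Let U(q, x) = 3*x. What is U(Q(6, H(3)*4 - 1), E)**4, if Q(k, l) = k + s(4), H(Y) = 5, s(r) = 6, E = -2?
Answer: 1296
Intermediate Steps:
Q(k, l) = 6 + k (Q(k, l) = k + 6 = 6 + k)
U(Q(6, H(3)*4 - 1), E)**4 = (3*(-2))**4 = (-6)**4 = 1296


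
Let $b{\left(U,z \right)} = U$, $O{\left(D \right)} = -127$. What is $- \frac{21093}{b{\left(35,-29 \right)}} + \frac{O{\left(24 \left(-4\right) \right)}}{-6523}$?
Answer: $- \frac{137585194}{228305} \approx -602.64$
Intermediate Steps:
$- \frac{21093}{b{\left(35,-29 \right)}} + \frac{O{\left(24 \left(-4\right) \right)}}{-6523} = - \frac{21093}{35} - \frac{127}{-6523} = \left(-21093\right) \frac{1}{35} - - \frac{127}{6523} = - \frac{21093}{35} + \frac{127}{6523} = - \frac{137585194}{228305}$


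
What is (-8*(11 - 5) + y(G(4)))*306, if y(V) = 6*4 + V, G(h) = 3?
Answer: -6426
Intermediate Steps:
y(V) = 24 + V
(-8*(11 - 5) + y(G(4)))*306 = (-8*(11 - 5) + (24 + 3))*306 = (-8*6 + 27)*306 = (-48 + 27)*306 = -21*306 = -6426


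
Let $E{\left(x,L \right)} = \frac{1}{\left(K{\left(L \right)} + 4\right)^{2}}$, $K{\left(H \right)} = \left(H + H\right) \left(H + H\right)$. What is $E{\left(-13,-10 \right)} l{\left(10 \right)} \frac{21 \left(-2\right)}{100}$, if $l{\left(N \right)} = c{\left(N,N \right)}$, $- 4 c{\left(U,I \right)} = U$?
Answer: $\frac{21}{3264320} \approx 6.4332 \cdot 10^{-6}$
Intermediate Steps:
$c{\left(U,I \right)} = - \frac{U}{4}$
$K{\left(H \right)} = 4 H^{2}$ ($K{\left(H \right)} = 2 H 2 H = 4 H^{2}$)
$E{\left(x,L \right)} = \frac{1}{\left(4 + 4 L^{2}\right)^{2}}$ ($E{\left(x,L \right)} = \frac{1}{\left(4 L^{2} + 4\right)^{2}} = \frac{1}{\left(4 + 4 L^{2}\right)^{2}}$)
$l{\left(N \right)} = - \frac{N}{4}$
$E{\left(-13,-10 \right)} l{\left(10 \right)} \frac{21 \left(-2\right)}{100} = \frac{1}{16 \left(1 + \left(-10\right)^{2}\right)^{2}} \left(\left(- \frac{1}{4}\right) 10\right) \frac{21 \left(-2\right)}{100} = \frac{1}{16 \left(1 + 100\right)^{2}} \left(- \frac{5}{2}\right) \left(\left(-42\right) \frac{1}{100}\right) = \frac{1}{16 \cdot 10201} \left(- \frac{5}{2}\right) \left(- \frac{21}{50}\right) = \frac{1}{16} \cdot \frac{1}{10201} \left(- \frac{5}{2}\right) \left(- \frac{21}{50}\right) = \frac{1}{163216} \left(- \frac{5}{2}\right) \left(- \frac{21}{50}\right) = \left(- \frac{5}{326432}\right) \left(- \frac{21}{50}\right) = \frac{21}{3264320}$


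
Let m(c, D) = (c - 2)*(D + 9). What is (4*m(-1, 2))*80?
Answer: -10560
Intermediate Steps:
m(c, D) = (-2 + c)*(9 + D)
(4*m(-1, 2))*80 = (4*(-18 - 2*2 + 9*(-1) + 2*(-1)))*80 = (4*(-18 - 4 - 9 - 2))*80 = (4*(-33))*80 = -132*80 = -10560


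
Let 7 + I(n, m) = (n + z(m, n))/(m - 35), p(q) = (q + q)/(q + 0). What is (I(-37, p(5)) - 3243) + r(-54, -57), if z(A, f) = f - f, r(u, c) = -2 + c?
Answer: -109160/33 ≈ -3307.9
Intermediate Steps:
p(q) = 2 (p(q) = (2*q)/q = 2)
z(A, f) = 0
I(n, m) = -7 + n/(-35 + m) (I(n, m) = -7 + (n + 0)/(m - 35) = -7 + n/(-35 + m))
(I(-37, p(5)) - 3243) + r(-54, -57) = ((245 - 37 - 7*2)/(-35 + 2) - 3243) + (-2 - 57) = ((245 - 37 - 14)/(-33) - 3243) - 59 = (-1/33*194 - 3243) - 59 = (-194/33 - 3243) - 59 = -107213/33 - 59 = -109160/33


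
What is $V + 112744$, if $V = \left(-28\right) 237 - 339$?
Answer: $105769$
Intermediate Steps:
$V = -6975$ ($V = -6636 - 339 = -6975$)
$V + 112744 = -6975 + 112744 = 105769$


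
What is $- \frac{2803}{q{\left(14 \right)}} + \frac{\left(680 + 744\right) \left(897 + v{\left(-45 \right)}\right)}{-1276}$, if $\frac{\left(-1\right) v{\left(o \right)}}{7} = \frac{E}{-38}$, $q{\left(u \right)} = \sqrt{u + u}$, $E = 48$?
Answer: $- \frac{6127116}{6061} - \frac{2803 \sqrt{7}}{14} \approx -1540.6$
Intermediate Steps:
$q{\left(u \right)} = \sqrt{2} \sqrt{u}$ ($q{\left(u \right)} = \sqrt{2 u} = \sqrt{2} \sqrt{u}$)
$v{\left(o \right)} = \frac{168}{19}$ ($v{\left(o \right)} = - 7 \frac{48}{-38} = - 7 \cdot 48 \left(- \frac{1}{38}\right) = \left(-7\right) \left(- \frac{24}{19}\right) = \frac{168}{19}$)
$- \frac{2803}{q{\left(14 \right)}} + \frac{\left(680 + 744\right) \left(897 + v{\left(-45 \right)}\right)}{-1276} = - \frac{2803}{\sqrt{2} \sqrt{14}} + \frac{\left(680 + 744\right) \left(897 + \frac{168}{19}\right)}{-1276} = - \frac{2803}{2 \sqrt{7}} + 1424 \cdot \frac{17211}{19} \left(- \frac{1}{1276}\right) = - 2803 \frac{\sqrt{7}}{14} + \frac{24508464}{19} \left(- \frac{1}{1276}\right) = - \frac{2803 \sqrt{7}}{14} - \frac{6127116}{6061} = - \frac{6127116}{6061} - \frac{2803 \sqrt{7}}{14}$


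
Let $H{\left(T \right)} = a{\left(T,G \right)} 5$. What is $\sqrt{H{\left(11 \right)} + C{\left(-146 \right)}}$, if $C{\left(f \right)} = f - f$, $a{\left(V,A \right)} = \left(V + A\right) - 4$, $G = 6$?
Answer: $\sqrt{65} \approx 8.0623$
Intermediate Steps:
$a{\left(V,A \right)} = -4 + A + V$ ($a{\left(V,A \right)} = \left(A + V\right) - 4 = -4 + A + V$)
$C{\left(f \right)} = 0$
$H{\left(T \right)} = 10 + 5 T$ ($H{\left(T \right)} = \left(-4 + 6 + T\right) 5 = \left(2 + T\right) 5 = 10 + 5 T$)
$\sqrt{H{\left(11 \right)} + C{\left(-146 \right)}} = \sqrt{\left(10 + 5 \cdot 11\right) + 0} = \sqrt{\left(10 + 55\right) + 0} = \sqrt{65 + 0} = \sqrt{65}$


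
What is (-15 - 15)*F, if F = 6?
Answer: -180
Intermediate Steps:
(-15 - 15)*F = (-15 - 15)*6 = -30*6 = -180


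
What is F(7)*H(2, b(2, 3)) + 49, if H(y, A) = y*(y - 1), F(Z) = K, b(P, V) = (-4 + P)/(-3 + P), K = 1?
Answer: 51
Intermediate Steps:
b(P, V) = (-4 + P)/(-3 + P)
F(Z) = 1
H(y, A) = y*(-1 + y)
F(7)*H(2, b(2, 3)) + 49 = 1*(2*(-1 + 2)) + 49 = 1*(2*1) + 49 = 1*2 + 49 = 2 + 49 = 51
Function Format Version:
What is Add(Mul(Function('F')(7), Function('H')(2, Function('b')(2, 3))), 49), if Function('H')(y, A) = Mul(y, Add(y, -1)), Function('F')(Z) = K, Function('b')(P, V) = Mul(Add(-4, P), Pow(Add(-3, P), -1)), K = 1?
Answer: 51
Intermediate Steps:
Function('b')(P, V) = Mul(Pow(Add(-3, P), -1), Add(-4, P))
Function('F')(Z) = 1
Function('H')(y, A) = Mul(y, Add(-1, y))
Add(Mul(Function('F')(7), Function('H')(2, Function('b')(2, 3))), 49) = Add(Mul(1, Mul(2, Add(-1, 2))), 49) = Add(Mul(1, Mul(2, 1)), 49) = Add(Mul(1, 2), 49) = Add(2, 49) = 51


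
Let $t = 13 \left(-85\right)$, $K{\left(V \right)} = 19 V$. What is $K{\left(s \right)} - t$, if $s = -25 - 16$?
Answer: $326$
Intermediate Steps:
$s = -41$
$t = -1105$
$K{\left(s \right)} - t = 19 \left(-41\right) - -1105 = -779 + 1105 = 326$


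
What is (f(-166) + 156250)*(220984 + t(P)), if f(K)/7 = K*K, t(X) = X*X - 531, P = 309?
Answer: 110305828628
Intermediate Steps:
t(X) = -531 + X**2 (t(X) = X**2 - 531 = -531 + X**2)
f(K) = 7*K**2 (f(K) = 7*(K*K) = 7*K**2)
(f(-166) + 156250)*(220984 + t(P)) = (7*(-166)**2 + 156250)*(220984 + (-531 + 309**2)) = (7*27556 + 156250)*(220984 + (-531 + 95481)) = (192892 + 156250)*(220984 + 94950) = 349142*315934 = 110305828628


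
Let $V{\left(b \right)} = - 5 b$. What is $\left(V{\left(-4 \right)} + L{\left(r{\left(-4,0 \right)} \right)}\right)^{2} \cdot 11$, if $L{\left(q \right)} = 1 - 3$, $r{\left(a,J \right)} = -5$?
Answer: $3564$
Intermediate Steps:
$L{\left(q \right)} = -2$
$\left(V{\left(-4 \right)} + L{\left(r{\left(-4,0 \right)} \right)}\right)^{2} \cdot 11 = \left(\left(-5\right) \left(-4\right) - 2\right)^{2} \cdot 11 = \left(20 - 2\right)^{2} \cdot 11 = 18^{2} \cdot 11 = 324 \cdot 11 = 3564$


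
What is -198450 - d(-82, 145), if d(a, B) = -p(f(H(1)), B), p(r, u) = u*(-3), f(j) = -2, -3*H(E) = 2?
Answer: -198885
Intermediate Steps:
H(E) = -2/3 (H(E) = -1/3*2 = -2/3)
p(r, u) = -3*u
d(a, B) = 3*B (d(a, B) = -(-3)*B = 3*B)
-198450 - d(-82, 145) = -198450 - 3*145 = -198450 - 1*435 = -198450 - 435 = -198885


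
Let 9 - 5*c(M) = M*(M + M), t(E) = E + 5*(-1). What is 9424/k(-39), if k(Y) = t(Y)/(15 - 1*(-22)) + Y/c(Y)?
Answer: -352523568/42079 ≈ -8377.7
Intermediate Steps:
t(E) = -5 + E (t(E) = E - 5 = -5 + E)
c(M) = 9/5 - 2*M²/5 (c(M) = 9/5 - M*(M + M)/5 = 9/5 - M*2*M/5 = 9/5 - 2*M²/5)
k(Y) = -5/37 + Y/37 + Y/(9/5 - 2*Y²/5) (k(Y) = (-5 + Y)/(15 - 1*(-22)) + Y/(9/5 - 2*Y²/5) = (-5 + Y)/(15 + 22) + Y/(9/5 - 2*Y²/5) = (-5 + Y)/37 + Y/(9/5 - 2*Y²/5) = (-5 + Y)*(1/37) + Y/(9/5 - 2*Y²/5) = (-5/37 + Y/37) + Y/(9/5 - 2*Y²/5) = -5/37 + Y/37 + Y/(9/5 - 2*Y²/5))
9424/k(-39) = 9424/(((-185*(-39) + (-9 + 2*(-39)²)*(-5 - 39))/(37*(-9 + 2*(-39)²)))) = 9424/(((7215 + (-9 + 2*1521)*(-44))/(37*(-9 + 2*1521)))) = 9424/(((7215 + (-9 + 3042)*(-44))/(37*(-9 + 3042)))) = 9424/(((1/37)*(7215 + 3033*(-44))/3033)) = 9424/(((1/37)*(1/3033)*(7215 - 133452))) = 9424/(((1/37)*(1/3033)*(-126237))) = 9424/(-42079/37407) = 9424*(-37407/42079) = -352523568/42079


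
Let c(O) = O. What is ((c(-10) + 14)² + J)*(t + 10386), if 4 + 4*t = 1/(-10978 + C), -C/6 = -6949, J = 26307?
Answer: 33586638139043/122864 ≈ 2.7336e+8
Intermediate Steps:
C = 41694 (C = -6*(-6949) = 41694)
t = -122863/122864 (t = -1 + 1/(4*(-10978 + 41694)) = -1 + (¼)/30716 = -1 + (¼)*(1/30716) = -1 + 1/122864 = -122863/122864 ≈ -0.99999)
((c(-10) + 14)² + J)*(t + 10386) = ((-10 + 14)² + 26307)*(-122863/122864 + 10386) = (4² + 26307)*(1275942641/122864) = (16 + 26307)*(1275942641/122864) = 26323*(1275942641/122864) = 33586638139043/122864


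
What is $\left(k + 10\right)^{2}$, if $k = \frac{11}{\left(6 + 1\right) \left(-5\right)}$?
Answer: $\frac{114921}{1225} \approx 93.813$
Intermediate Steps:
$k = - \frac{11}{35}$ ($k = \frac{11}{7 \left(-5\right)} = \frac{11}{-35} = 11 \left(- \frac{1}{35}\right) = - \frac{11}{35} \approx -0.31429$)
$\left(k + 10\right)^{2} = \left(- \frac{11}{35} + 10\right)^{2} = \left(\frac{339}{35}\right)^{2} = \frac{114921}{1225}$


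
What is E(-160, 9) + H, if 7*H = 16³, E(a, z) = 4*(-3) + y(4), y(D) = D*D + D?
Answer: 4152/7 ≈ 593.14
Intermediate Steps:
y(D) = D + D² (y(D) = D² + D = D + D²)
E(a, z) = 8 (E(a, z) = 4*(-3) + 4*(1 + 4) = -12 + 4*5 = -12 + 20 = 8)
H = 4096/7 (H = (⅐)*16³ = (⅐)*4096 = 4096/7 ≈ 585.14)
E(-160, 9) + H = 8 + 4096/7 = 4152/7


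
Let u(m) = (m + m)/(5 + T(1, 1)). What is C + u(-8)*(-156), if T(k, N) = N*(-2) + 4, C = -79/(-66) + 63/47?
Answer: 7797689/21714 ≈ 359.11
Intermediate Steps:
C = 7871/3102 (C = -79*(-1/66) + 63*(1/47) = 79/66 + 63/47 = 7871/3102 ≈ 2.5374)
T(k, N) = 4 - 2*N (T(k, N) = -2*N + 4 = 4 - 2*N)
u(m) = 2*m/7 (u(m) = (m + m)/(5 + (4 - 2*1)) = (2*m)/(5 + (4 - 2)) = (2*m)/(5 + 2) = (2*m)/7 = (2*m)*(⅐) = 2*m/7)
C + u(-8)*(-156) = 7871/3102 + ((2/7)*(-8))*(-156) = 7871/3102 - 16/7*(-156) = 7871/3102 + 2496/7 = 7797689/21714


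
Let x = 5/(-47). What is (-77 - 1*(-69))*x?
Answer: 40/47 ≈ 0.85106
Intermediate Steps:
x = -5/47 (x = 5*(-1/47) = -5/47 ≈ -0.10638)
(-77 - 1*(-69))*x = (-77 - 1*(-69))*(-5/47) = (-77 + 69)*(-5/47) = -8*(-5/47) = 40/47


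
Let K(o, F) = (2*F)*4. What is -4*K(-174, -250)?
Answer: 8000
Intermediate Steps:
K(o, F) = 8*F
-4*K(-174, -250) = -32*(-250) = -4*(-2000) = 8000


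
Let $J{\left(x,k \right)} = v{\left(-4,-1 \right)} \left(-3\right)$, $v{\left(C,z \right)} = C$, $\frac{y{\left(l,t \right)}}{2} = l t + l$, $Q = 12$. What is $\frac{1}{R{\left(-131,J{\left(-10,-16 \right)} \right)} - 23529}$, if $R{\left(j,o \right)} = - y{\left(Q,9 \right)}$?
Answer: $- \frac{1}{23769} \approx -4.2072 \cdot 10^{-5}$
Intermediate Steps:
$y{\left(l,t \right)} = 2 l + 2 l t$ ($y{\left(l,t \right)} = 2 \left(l t + l\right) = 2 \left(l + l t\right) = 2 l + 2 l t$)
$J{\left(x,k \right)} = 12$ ($J{\left(x,k \right)} = \left(-4\right) \left(-3\right) = 12$)
$R{\left(j,o \right)} = -240$ ($R{\left(j,o \right)} = - 2 \cdot 12 \left(1 + 9\right) = - 2 \cdot 12 \cdot 10 = \left(-1\right) 240 = -240$)
$\frac{1}{R{\left(-131,J{\left(-10,-16 \right)} \right)} - 23529} = \frac{1}{-240 - 23529} = \frac{1}{-23769} = - \frac{1}{23769}$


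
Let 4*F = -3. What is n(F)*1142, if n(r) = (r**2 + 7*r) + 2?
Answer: -24553/8 ≈ -3069.1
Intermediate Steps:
F = -3/4 (F = (1/4)*(-3) = -3/4 ≈ -0.75000)
n(r) = 2 + r**2 + 7*r
n(F)*1142 = (2 + (-3/4)**2 + 7*(-3/4))*1142 = (2 + 9/16 - 21/4)*1142 = -43/16*1142 = -24553/8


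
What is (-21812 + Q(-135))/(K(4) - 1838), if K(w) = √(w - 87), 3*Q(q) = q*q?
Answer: 28924606/3378327 + 15737*I*√83/3378327 ≈ 8.5618 + 0.042438*I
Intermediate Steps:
Q(q) = q²/3 (Q(q) = (q*q)/3 = q²/3)
K(w) = √(-87 + w)
(-21812 + Q(-135))/(K(4) - 1838) = (-21812 + (⅓)*(-135)²)/(√(-87 + 4) - 1838) = (-21812 + (⅓)*18225)/(√(-83) - 1838) = (-21812 + 6075)/(I*√83 - 1838) = -15737/(-1838 + I*√83)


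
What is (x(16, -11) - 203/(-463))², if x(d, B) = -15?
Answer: 45454564/214369 ≈ 212.04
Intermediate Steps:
(x(16, -11) - 203/(-463))² = (-15 - 203/(-463))² = (-15 - 203*(-1/463))² = (-15 + 203/463)² = (-6742/463)² = 45454564/214369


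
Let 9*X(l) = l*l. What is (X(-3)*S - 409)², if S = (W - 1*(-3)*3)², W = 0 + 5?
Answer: 45369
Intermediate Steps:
X(l) = l²/9 (X(l) = (l*l)/9 = l²/9)
W = 5
S = 196 (S = (5 - 1*(-3)*3)² = (5 + 3*3)² = (5 + 9)² = 14² = 196)
(X(-3)*S - 409)² = (((⅑)*(-3)²)*196 - 409)² = (((⅑)*9)*196 - 409)² = (1*196 - 409)² = (196 - 409)² = (-213)² = 45369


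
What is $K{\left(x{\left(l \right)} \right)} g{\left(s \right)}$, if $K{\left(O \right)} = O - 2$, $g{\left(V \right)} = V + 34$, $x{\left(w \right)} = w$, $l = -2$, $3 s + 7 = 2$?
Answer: $- \frac{388}{3} \approx -129.33$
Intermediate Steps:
$s = - \frac{5}{3}$ ($s = - \frac{7}{3} + \frac{1}{3} \cdot 2 = - \frac{7}{3} + \frac{2}{3} = - \frac{5}{3} \approx -1.6667$)
$g{\left(V \right)} = 34 + V$
$K{\left(O \right)} = -2 + O$ ($K{\left(O \right)} = O - 2 = -2 + O$)
$K{\left(x{\left(l \right)} \right)} g{\left(s \right)} = \left(-2 - 2\right) \left(34 - \frac{5}{3}\right) = \left(-4\right) \frac{97}{3} = - \frac{388}{3}$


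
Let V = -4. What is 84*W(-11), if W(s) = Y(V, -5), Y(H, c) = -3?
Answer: -252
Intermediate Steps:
W(s) = -3
84*W(-11) = 84*(-3) = -252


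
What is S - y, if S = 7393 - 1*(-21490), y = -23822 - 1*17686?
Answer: 70391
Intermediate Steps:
y = -41508 (y = -23822 - 17686 = -41508)
S = 28883 (S = 7393 + 21490 = 28883)
S - y = 28883 - 1*(-41508) = 28883 + 41508 = 70391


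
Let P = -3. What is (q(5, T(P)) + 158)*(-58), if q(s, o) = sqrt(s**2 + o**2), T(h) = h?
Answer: -9164 - 58*sqrt(34) ≈ -9502.2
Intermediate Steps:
q(s, o) = sqrt(o**2 + s**2)
(q(5, T(P)) + 158)*(-58) = (sqrt((-3)**2 + 5**2) + 158)*(-58) = (sqrt(9 + 25) + 158)*(-58) = (sqrt(34) + 158)*(-58) = (158 + sqrt(34))*(-58) = -9164 - 58*sqrt(34)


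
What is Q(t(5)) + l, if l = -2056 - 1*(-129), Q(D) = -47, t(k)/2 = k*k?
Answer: -1974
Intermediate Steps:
t(k) = 2*k**2 (t(k) = 2*(k*k) = 2*k**2)
l = -1927 (l = -2056 + 129 = -1927)
Q(t(5)) + l = -47 - 1927 = -1974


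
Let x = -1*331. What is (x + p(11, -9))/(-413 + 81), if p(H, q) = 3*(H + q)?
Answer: 325/332 ≈ 0.97892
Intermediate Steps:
x = -331
p(H, q) = 3*H + 3*q
(x + p(11, -9))/(-413 + 81) = (-331 + (3*11 + 3*(-9)))/(-413 + 81) = (-331 + (33 - 27))/(-332) = (-331 + 6)*(-1/332) = -325*(-1/332) = 325/332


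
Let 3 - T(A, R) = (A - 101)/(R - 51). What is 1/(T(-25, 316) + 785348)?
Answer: 265/208118141 ≈ 1.2733e-6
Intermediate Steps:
T(A, R) = 3 - (-101 + A)/(-51 + R) (T(A, R) = 3 - (A - 101)/(R - 51) = 3 - (-101 + A)/(-51 + R))
1/(T(-25, 316) + 785348) = 1/((-52 - 1*(-25) + 3*316)/(-51 + 316) + 785348) = 1/((-52 + 25 + 948)/265 + 785348) = 1/((1/265)*921 + 785348) = 1/(921/265 + 785348) = 1/(208118141/265) = 265/208118141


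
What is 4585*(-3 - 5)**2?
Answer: 293440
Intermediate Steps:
4585*(-3 - 5)**2 = 4585*(-8)**2 = 4585*64 = 293440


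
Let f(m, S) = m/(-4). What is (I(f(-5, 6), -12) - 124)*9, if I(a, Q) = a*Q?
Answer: -1251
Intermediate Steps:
f(m, S) = -m/4 (f(m, S) = m*(-¼) = -m/4)
I(a, Q) = Q*a
(I(f(-5, 6), -12) - 124)*9 = (-(-3)*(-5) - 124)*9 = (-12*5/4 - 124)*9 = (-15 - 124)*9 = -139*9 = -1251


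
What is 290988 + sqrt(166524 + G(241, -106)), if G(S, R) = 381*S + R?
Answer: 290988 + sqrt(258239) ≈ 2.9150e+5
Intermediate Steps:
G(S, R) = R + 381*S
290988 + sqrt(166524 + G(241, -106)) = 290988 + sqrt(166524 + (-106 + 381*241)) = 290988 + sqrt(166524 + (-106 + 91821)) = 290988 + sqrt(166524 + 91715) = 290988 + sqrt(258239)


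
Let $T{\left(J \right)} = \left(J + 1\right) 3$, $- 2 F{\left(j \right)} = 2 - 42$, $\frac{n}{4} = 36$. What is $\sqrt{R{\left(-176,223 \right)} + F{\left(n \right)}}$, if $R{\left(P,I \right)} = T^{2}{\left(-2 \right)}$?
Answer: $\sqrt{29} \approx 5.3852$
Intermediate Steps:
$n = 144$ ($n = 4 \cdot 36 = 144$)
$F{\left(j \right)} = 20$ ($F{\left(j \right)} = - \frac{2 - 42}{2} = \left(- \frac{1}{2}\right) \left(-40\right) = 20$)
$T{\left(J \right)} = 3 + 3 J$ ($T{\left(J \right)} = \left(1 + J\right) 3 = 3 + 3 J$)
$R{\left(P,I \right)} = 9$ ($R{\left(P,I \right)} = \left(3 + 3 \left(-2\right)\right)^{2} = \left(3 - 6\right)^{2} = \left(-3\right)^{2} = 9$)
$\sqrt{R{\left(-176,223 \right)} + F{\left(n \right)}} = \sqrt{9 + 20} = \sqrt{29}$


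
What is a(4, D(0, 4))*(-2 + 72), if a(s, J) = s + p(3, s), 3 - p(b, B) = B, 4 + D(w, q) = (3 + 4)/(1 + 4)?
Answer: 210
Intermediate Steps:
D(w, q) = -13/5 (D(w, q) = -4 + (3 + 4)/(1 + 4) = -4 + 7/5 = -13/5)
p(b, B) = 3 - B
a(s, J) = 3 (a(s, J) = s + (3 - s) = 3)
a(4, D(0, 4))*(-2 + 72) = 3*(-2 + 72) = 3*70 = 210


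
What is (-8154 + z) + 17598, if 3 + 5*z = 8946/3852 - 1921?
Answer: 9693841/1070 ≈ 9059.7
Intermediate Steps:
z = -411239/1070 (z = -⅗ + (8946/3852 - 1921)/5 = -⅗ + (8946*(1/3852) - 1921)/5 = -⅗ + (497/214 - 1921)/5 = -⅗ + (⅕)*(-410597/214) = -⅗ - 410597/1070 = -411239/1070 ≈ -384.34)
(-8154 + z) + 17598 = (-8154 - 411239/1070) + 17598 = -9136019/1070 + 17598 = 9693841/1070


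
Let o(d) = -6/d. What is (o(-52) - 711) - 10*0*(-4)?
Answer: -18483/26 ≈ -710.88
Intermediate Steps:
(o(-52) - 711) - 10*0*(-4) = (-6/(-52) - 711) - 10*0*(-4) = (-6*(-1/52) - 711) + 0*(-4) = (3/26 - 711) + 0 = -18483/26 + 0 = -18483/26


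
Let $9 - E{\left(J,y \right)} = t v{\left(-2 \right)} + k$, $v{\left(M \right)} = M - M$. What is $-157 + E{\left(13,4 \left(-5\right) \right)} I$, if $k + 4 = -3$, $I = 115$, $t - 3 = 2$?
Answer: $1683$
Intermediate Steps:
$t = 5$ ($t = 3 + 2 = 5$)
$v{\left(M \right)} = 0$
$k = -7$ ($k = -4 - 3 = -7$)
$E{\left(J,y \right)} = 16$ ($E{\left(J,y \right)} = 9 - \left(5 \cdot 0 - 7\right) = 9 - \left(0 - 7\right) = 9 - -7 = 9 + 7 = 16$)
$-157 + E{\left(13,4 \left(-5\right) \right)} I = -157 + 16 \cdot 115 = -157 + 1840 = 1683$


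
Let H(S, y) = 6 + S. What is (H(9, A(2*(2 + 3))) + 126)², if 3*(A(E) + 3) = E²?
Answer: 19881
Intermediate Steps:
A(E) = -3 + E²/3
(H(9, A(2*(2 + 3))) + 126)² = ((6 + 9) + 126)² = (15 + 126)² = 141² = 19881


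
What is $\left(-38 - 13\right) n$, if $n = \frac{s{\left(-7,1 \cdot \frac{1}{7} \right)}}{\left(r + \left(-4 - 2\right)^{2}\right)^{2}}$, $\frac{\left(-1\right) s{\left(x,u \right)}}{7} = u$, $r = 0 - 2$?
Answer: $\frac{3}{68} \approx 0.044118$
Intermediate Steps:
$r = -2$ ($r = 0 - 2 = -2$)
$s{\left(x,u \right)} = - 7 u$
$n = - \frac{1}{1156}$ ($n = \frac{\left(-7\right) 1 \cdot \frac{1}{7}}{\left(-2 + \left(-4 - 2\right)^{2}\right)^{2}} = \frac{\left(-7\right) 1 \cdot \frac{1}{7}}{\left(-2 + \left(-6\right)^{2}\right)^{2}} = \frac{\left(-7\right) \frac{1}{7}}{\left(-2 + 36\right)^{2}} = - \frac{1}{34^{2}} = - \frac{1}{1156} \approx -0.00086505$)
$\left(-38 - 13\right) n = \left(-38 - 13\right) \left(- \frac{1}{1156}\right) = \left(-51\right) \left(- \frac{1}{1156}\right) = \frac{3}{68}$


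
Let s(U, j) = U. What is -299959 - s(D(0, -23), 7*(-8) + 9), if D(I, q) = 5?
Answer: -299964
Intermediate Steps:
-299959 - s(D(0, -23), 7*(-8) + 9) = -299959 - 1*5 = -299959 - 5 = -299964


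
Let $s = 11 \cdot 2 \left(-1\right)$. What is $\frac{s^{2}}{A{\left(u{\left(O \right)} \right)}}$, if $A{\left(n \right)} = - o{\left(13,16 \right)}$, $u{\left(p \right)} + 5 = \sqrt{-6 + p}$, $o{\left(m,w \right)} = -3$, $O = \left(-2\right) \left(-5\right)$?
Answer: $\frac{484}{3} \approx 161.33$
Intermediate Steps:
$O = 10$
$u{\left(p \right)} = -5 + \sqrt{-6 + p}$
$s = -22$ ($s = 22 \left(-1\right) = -22$)
$A{\left(n \right)} = 3$ ($A{\left(n \right)} = \left(-1\right) \left(-3\right) = 3$)
$\frac{s^{2}}{A{\left(u{\left(O \right)} \right)}} = \frac{\left(-22\right)^{2}}{3} = 484 \cdot \frac{1}{3} = \frac{484}{3}$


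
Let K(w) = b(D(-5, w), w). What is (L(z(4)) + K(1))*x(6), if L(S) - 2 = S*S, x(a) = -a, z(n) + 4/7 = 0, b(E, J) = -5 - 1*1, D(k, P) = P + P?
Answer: 1080/49 ≈ 22.041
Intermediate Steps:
D(k, P) = 2*P
b(E, J) = -6 (b(E, J) = -5 - 1 = -6)
z(n) = -4/7 (z(n) = -4/7 + 0 = -4/7)
K(w) = -6
L(S) = 2 + S² (L(S) = 2 + S*S = 2 + S²)
(L(z(4)) + K(1))*x(6) = ((2 + (-4/7)²) - 6)*(-1*6) = ((2 + 16/49) - 6)*(-6) = (114/49 - 6)*(-6) = -180/49*(-6) = 1080/49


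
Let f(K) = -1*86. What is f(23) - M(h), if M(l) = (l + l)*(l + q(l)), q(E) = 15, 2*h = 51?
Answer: -4303/2 ≈ -2151.5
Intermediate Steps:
h = 51/2 (h = (½)*51 = 51/2 ≈ 25.500)
M(l) = 2*l*(15 + l) (M(l) = (l + l)*(l + 15) = (2*l)*(15 + l) = 2*l*(15 + l))
f(K) = -86
f(23) - M(h) = -86 - 2*51*(15 + 51/2)/2 = -86 - 2*51*81/(2*2) = -86 - 1*4131/2 = -86 - 4131/2 = -4303/2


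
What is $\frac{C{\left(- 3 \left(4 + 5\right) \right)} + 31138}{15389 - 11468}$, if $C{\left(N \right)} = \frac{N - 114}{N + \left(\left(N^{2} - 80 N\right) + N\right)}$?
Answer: $\frac{29425363}{3705345} \approx 7.9413$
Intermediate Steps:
$C{\left(N \right)} = \frac{-114 + N}{N^{2} - 78 N}$ ($C{\left(N \right)} = \frac{-114 + N}{N + \left(N^{2} - 79 N\right)} = \frac{-114 + N}{N^{2} - 78 N}$)
$\frac{C{\left(- 3 \left(4 + 5\right) \right)} + 31138}{15389 - 11468} = \frac{\frac{-114 - 3 \left(4 + 5\right)}{- 3 \left(4 + 5\right) \left(-78 - 3 \left(4 + 5\right)\right)} + 31138}{15389 - 11468} = \frac{\frac{-114 - 27}{\left(-3\right) 9 \left(-78 - 27\right)} + 31138}{3921} = \left(\frac{-114 - 27}{\left(-27\right) \left(-78 - 27\right)} + 31138\right) \frac{1}{3921} = \left(\left(- \frac{1}{27}\right) \frac{1}{-105} \left(-141\right) + 31138\right) \frac{1}{3921} = \left(\left(- \frac{1}{27}\right) \left(- \frac{1}{105}\right) \left(-141\right) + 31138\right) \frac{1}{3921} = \left(- \frac{47}{945} + 31138\right) \frac{1}{3921} = \frac{29425363}{945} \cdot \frac{1}{3921} = \frac{29425363}{3705345}$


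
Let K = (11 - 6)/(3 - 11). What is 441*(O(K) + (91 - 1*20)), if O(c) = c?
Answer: 248283/8 ≈ 31035.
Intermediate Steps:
K = -5/8 (K = 5/(-8) = 5*(-1/8) = -5/8 ≈ -0.62500)
441*(O(K) + (91 - 1*20)) = 441*(-5/8 + (91 - 1*20)) = 441*(-5/8 + (91 - 20)) = 441*(-5/8 + 71) = 441*(563/8) = 248283/8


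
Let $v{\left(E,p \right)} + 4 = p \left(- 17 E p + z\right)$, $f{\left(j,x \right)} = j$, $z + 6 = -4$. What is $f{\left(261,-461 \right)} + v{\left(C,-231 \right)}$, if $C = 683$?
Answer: $-619572004$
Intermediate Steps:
$z = -10$ ($z = -6 - 4 = -10$)
$v{\left(E,p \right)} = -4 + p \left(-10 - 17 E p\right)$ ($v{\left(E,p \right)} = -4 + p \left(- 17 E p - 10\right) = -4 + p \left(-10 - 17 E p\right)$)
$f{\left(261,-461 \right)} + v{\left(C,-231 \right)} = 261 - \left(-2306 + 619574571\right) = 261 - 619572265 = -619572004$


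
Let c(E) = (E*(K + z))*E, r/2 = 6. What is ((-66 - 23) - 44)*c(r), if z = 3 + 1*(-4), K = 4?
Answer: -57456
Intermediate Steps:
r = 12 (r = 2*6 = 12)
z = -1 (z = 3 - 4 = -1)
c(E) = 3*E² (c(E) = (E*(4 - 1))*E = (E*3)*E = (3*E)*E = 3*E²)
((-66 - 23) - 44)*c(r) = ((-66 - 23) - 44)*(3*12²) = (-89 - 44)*(3*144) = -133*432 = -57456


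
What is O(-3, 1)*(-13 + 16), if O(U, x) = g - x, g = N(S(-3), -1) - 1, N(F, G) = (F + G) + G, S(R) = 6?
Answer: 6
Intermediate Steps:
N(F, G) = F + 2*G
g = 3 (g = (6 + 2*(-1)) - 1 = (6 - 2) - 1 = 4 - 1 = 3)
O(U, x) = 3 - x
O(-3, 1)*(-13 + 16) = (3 - 1*1)*(-13 + 16) = (3 - 1)*3 = 2*3 = 6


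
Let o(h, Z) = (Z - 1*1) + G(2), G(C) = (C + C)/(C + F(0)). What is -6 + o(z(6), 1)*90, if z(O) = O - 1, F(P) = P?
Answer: 174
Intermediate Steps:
G(C) = 2 (G(C) = (C + C)/(C + 0) = (2*C)/C = 2)
z(O) = -1 + O
o(h, Z) = 1 + Z (o(h, Z) = (Z - 1*1) + 2 = (Z - 1) + 2 = (-1 + Z) + 2 = 1 + Z)
-6 + o(z(6), 1)*90 = -6 + (1 + 1)*90 = -6 + 2*90 = -6 + 180 = 174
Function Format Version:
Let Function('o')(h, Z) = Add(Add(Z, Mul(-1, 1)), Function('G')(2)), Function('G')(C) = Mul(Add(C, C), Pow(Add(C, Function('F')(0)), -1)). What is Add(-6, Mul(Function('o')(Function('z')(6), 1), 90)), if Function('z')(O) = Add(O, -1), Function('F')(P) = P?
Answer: 174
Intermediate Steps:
Function('G')(C) = 2 (Function('G')(C) = Mul(Add(C, C), Pow(Add(C, 0), -1)) = Mul(Mul(2, C), Pow(C, -1)) = 2)
Function('z')(O) = Add(-1, O)
Function('o')(h, Z) = Add(1, Z) (Function('o')(h, Z) = Add(Add(Z, Mul(-1, 1)), 2) = Add(Add(Z, -1), 2) = Add(Add(-1, Z), 2) = Add(1, Z))
Add(-6, Mul(Function('o')(Function('z')(6), 1), 90)) = Add(-6, Mul(Add(1, 1), 90)) = Add(-6, Mul(2, 90)) = Add(-6, 180) = 174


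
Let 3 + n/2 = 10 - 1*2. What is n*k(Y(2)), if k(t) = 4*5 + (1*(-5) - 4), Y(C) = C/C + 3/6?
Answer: 110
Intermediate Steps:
Y(C) = 3/2 (Y(C) = 1 + 3*(1/6) = 1 + 1/2 = 3/2)
k(t) = 11 (k(t) = 20 + (-5 - 4) = 20 - 9 = 11)
n = 10 (n = -6 + 2*(10 - 1*2) = -6 + 2*(10 - 2) = -6 + 2*8 = -6 + 16 = 10)
n*k(Y(2)) = 10*11 = 110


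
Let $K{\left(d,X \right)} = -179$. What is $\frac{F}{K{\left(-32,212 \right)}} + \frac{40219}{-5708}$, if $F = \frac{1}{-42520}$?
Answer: $- \frac{76527505203}{10861011160} \approx -7.0461$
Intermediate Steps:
$F = - \frac{1}{42520} \approx -2.3518 \cdot 10^{-5}$
$\frac{F}{K{\left(-32,212 \right)}} + \frac{40219}{-5708} = - \frac{1}{42520 \left(-179\right)} + \frac{40219}{-5708} = \left(- \frac{1}{42520}\right) \left(- \frac{1}{179}\right) + 40219 \left(- \frac{1}{5708}\right) = \frac{1}{7611080} - \frac{40219}{5708} = - \frac{76527505203}{10861011160}$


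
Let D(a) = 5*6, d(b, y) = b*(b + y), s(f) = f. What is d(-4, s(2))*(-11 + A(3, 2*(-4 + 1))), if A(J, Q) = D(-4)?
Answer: 152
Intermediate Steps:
D(a) = 30
A(J, Q) = 30
d(-4, s(2))*(-11 + A(3, 2*(-4 + 1))) = (-4*(-4 + 2))*(-11 + 30) = -4*(-2)*19 = 8*19 = 152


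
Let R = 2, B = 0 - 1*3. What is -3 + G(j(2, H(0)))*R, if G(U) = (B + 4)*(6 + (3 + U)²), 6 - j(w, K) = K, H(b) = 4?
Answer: 59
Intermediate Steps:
B = -3 (B = 0 - 3 = -3)
j(w, K) = 6 - K
G(U) = 6 + (3 + U)² (G(U) = (-3 + 4)*(6 + (3 + U)²) = 1*(6 + (3 + U)²) = 6 + (3 + U)²)
-3 + G(j(2, H(0)))*R = -3 + (6 + (3 + (6 - 1*4))²)*2 = -3 + (6 + (3 + (6 - 4))²)*2 = -3 + (6 + (3 + 2)²)*2 = -3 + (6 + 5²)*2 = -3 + (6 + 25)*2 = -3 + 31*2 = -3 + 62 = 59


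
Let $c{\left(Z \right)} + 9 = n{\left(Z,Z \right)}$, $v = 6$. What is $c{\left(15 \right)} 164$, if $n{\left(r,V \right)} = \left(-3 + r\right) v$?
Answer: $10332$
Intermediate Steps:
$n{\left(r,V \right)} = -18 + 6 r$ ($n{\left(r,V \right)} = \left(-3 + r\right) 6 = -18 + 6 r$)
$c{\left(Z \right)} = -27 + 6 Z$ ($c{\left(Z \right)} = -9 + \left(-18 + 6 Z\right) = -27 + 6 Z$)
$c{\left(15 \right)} 164 = \left(-27 + 6 \cdot 15\right) 164 = \left(-27 + 90\right) 164 = 63 \cdot 164 = 10332$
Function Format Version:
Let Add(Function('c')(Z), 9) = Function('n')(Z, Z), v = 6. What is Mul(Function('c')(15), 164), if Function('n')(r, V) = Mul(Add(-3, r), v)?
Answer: 10332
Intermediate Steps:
Function('n')(r, V) = Add(-18, Mul(6, r)) (Function('n')(r, V) = Mul(Add(-3, r), 6) = Add(-18, Mul(6, r)))
Function('c')(Z) = Add(-27, Mul(6, Z)) (Function('c')(Z) = Add(-9, Add(-18, Mul(6, Z))) = Add(-27, Mul(6, Z)))
Mul(Function('c')(15), 164) = Mul(Add(-27, Mul(6, 15)), 164) = Mul(Add(-27, 90), 164) = Mul(63, 164) = 10332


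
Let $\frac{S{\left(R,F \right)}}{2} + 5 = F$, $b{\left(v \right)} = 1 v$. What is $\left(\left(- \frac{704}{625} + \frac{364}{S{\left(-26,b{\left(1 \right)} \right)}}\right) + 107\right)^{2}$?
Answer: $\frac{5695268089}{1562500} \approx 3645.0$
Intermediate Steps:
$b{\left(v \right)} = v$
$S{\left(R,F \right)} = -10 + 2 F$
$\left(\left(- \frac{704}{625} + \frac{364}{S{\left(-26,b{\left(1 \right)} \right)}}\right) + 107\right)^{2} = \left(\left(- \frac{704}{625} + \frac{364}{-10 + 2 \cdot 1}\right) + 107\right)^{2} = \left(\left(\left(-704\right) \frac{1}{625} + \frac{364}{-10 + 2}\right) + 107\right)^{2} = \left(\left(- \frac{704}{625} + \frac{364}{-8}\right) + 107\right)^{2} = \left(\left(- \frac{704}{625} + 364 \left(- \frac{1}{8}\right)\right) + 107\right)^{2} = \left(\left(- \frac{704}{625} - \frac{91}{2}\right) + 107\right)^{2} = \left(- \frac{58283}{1250} + 107\right)^{2} = \left(\frac{75467}{1250}\right)^{2} = \frac{5695268089}{1562500}$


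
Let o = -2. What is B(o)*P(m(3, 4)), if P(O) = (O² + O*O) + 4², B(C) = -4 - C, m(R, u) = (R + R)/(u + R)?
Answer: -1712/49 ≈ -34.939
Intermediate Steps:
m(R, u) = 2*R/(R + u) (m(R, u) = (2*R)/(R + u) = 2*R/(R + u))
P(O) = 16 + 2*O² (P(O) = (O² + O²) + 16 = 2*O² + 16 = 16 + 2*O²)
B(o)*P(m(3, 4)) = (-4 - 1*(-2))*(16 + 2*(2*3/(3 + 4))²) = (-4 + 2)*(16 + 2*(2*3/7)²) = -2*(16 + 2*(2*3*(⅐))²) = -2*(16 + 2*(6/7)²) = -2*(16 + 2*(36/49)) = -2*(16 + 72/49) = -2*856/49 = -1712/49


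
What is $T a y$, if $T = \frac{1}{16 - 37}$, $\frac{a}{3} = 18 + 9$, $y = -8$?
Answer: $\frac{216}{7} \approx 30.857$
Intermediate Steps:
$a = 81$ ($a = 3 \left(18 + 9\right) = 3 \cdot 27 = 81$)
$T = - \frac{1}{21}$ ($T = \frac{1}{-21} = - \frac{1}{21} \approx -0.047619$)
$T a y = \left(- \frac{1}{21}\right) 81 \left(-8\right) = \left(- \frac{27}{7}\right) \left(-8\right) = \frac{216}{7}$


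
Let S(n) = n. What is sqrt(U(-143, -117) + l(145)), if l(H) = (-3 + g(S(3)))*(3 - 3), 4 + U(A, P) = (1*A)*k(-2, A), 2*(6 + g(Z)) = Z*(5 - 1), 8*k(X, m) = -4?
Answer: 3*sqrt(30)/2 ≈ 8.2158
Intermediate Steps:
k(X, m) = -1/2 (k(X, m) = (1/8)*(-4) = -1/2)
g(Z) = -6 + 2*Z (g(Z) = -6 + (Z*(5 - 1))/2 = -6 + (Z*4)/2 = -6 + (4*Z)/2 = -6 + 2*Z)
U(A, P) = -4 - A/2 (U(A, P) = -4 + (1*A)*(-1/2) = -4 + A*(-1/2) = -4 - A/2)
l(H) = 0 (l(H) = (-3 + (-6 + 2*3))*(3 - 3) = (-3 + (-6 + 6))*0 = (-3 + 0)*0 = -3*0 = 0)
sqrt(U(-143, -117) + l(145)) = sqrt((-4 - 1/2*(-143)) + 0) = sqrt((-4 + 143/2) + 0) = sqrt(135/2 + 0) = sqrt(135/2) = 3*sqrt(30)/2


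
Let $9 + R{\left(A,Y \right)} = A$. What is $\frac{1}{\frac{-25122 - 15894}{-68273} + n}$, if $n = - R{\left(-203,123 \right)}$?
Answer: $\frac{68273}{14514892} \approx 0.0047036$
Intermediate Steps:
$R{\left(A,Y \right)} = -9 + A$
$n = 212$ ($n = - (-9 - 203) = \left(-1\right) \left(-212\right) = 212$)
$\frac{1}{\frac{-25122 - 15894}{-68273} + n} = \frac{1}{\frac{-25122 - 15894}{-68273} + 212} = \frac{1}{\left(-25122 - 15894\right) \left(- \frac{1}{68273}\right) + 212} = \frac{1}{\left(-41016\right) \left(- \frac{1}{68273}\right) + 212} = \frac{1}{\frac{41016}{68273} + 212} = \frac{1}{\frac{14514892}{68273}} = \frac{68273}{14514892}$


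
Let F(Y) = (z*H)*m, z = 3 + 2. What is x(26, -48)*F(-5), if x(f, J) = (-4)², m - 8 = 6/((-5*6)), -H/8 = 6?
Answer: -29952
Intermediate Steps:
z = 5
H = -48 (H = -8*6 = -48)
m = 39/5 (m = 8 + 6/((-5*6)) = 8 + 6/(-30) = 8 + 6*(-1/30) = 8 - ⅕ = 39/5 ≈ 7.8000)
x(f, J) = 16
F(Y) = -1872 (F(Y) = (5*(-48))*(39/5) = -240*39/5 = -1872)
x(26, -48)*F(-5) = 16*(-1872) = -29952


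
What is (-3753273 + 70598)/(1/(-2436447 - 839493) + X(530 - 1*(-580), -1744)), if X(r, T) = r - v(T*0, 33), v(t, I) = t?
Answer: -12064222339500/3636293399 ≈ -3317.7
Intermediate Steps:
X(r, T) = r (X(r, T) = r - T*0 = r - 1*0 = r + 0 = r)
(-3753273 + 70598)/(1/(-2436447 - 839493) + X(530 - 1*(-580), -1744)) = (-3753273 + 70598)/(1/(-2436447 - 839493) + (530 - 1*(-580))) = -3682675/(1/(-3275940) + (530 + 580)) = -3682675/(-1/3275940 + 1110) = -3682675/3636293399/3275940 = -3682675*3275940/3636293399 = -12064222339500/3636293399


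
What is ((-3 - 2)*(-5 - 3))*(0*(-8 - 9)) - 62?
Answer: -62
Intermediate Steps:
((-3 - 2)*(-5 - 3))*(0*(-8 - 9)) - 62 = (-5*(-8))*(0*(-17)) - 62 = 40*0 - 62 = 0 - 62 = -62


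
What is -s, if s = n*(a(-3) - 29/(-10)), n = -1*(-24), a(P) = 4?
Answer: -828/5 ≈ -165.60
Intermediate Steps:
n = 24
s = 828/5 (s = 24*(4 - 29/(-10)) = 24*(4 - 29*(-1/10)) = 24*(4 + 29/10) = 24*(69/10) = 828/5 ≈ 165.60)
-s = -1*828/5 = -828/5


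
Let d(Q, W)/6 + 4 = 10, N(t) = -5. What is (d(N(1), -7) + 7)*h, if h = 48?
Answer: 2064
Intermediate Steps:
d(Q, W) = 36 (d(Q, W) = -24 + 6*10 = -24 + 60 = 36)
(d(N(1), -7) + 7)*h = (36 + 7)*48 = 43*48 = 2064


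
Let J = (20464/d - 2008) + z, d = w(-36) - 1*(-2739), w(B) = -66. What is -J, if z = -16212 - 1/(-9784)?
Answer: 476300732591/26152632 ≈ 18212.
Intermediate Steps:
z = -158618207/9784 (z = -16212 - 1*(-1/9784) = -16212 + 1/9784 = -158618207/9784 ≈ -16212.)
d = 2673 (d = -66 - 1*(-2739) = -66 + 2739 = 2673)
J = -476300732591/26152632 (J = (20464/2673 - 2008) - 158618207/9784 = -5346920/2673 - 158618207/9784 = -476300732591/26152632 ≈ -18212.)
-J = -1*(-476300732591/26152632) = 476300732591/26152632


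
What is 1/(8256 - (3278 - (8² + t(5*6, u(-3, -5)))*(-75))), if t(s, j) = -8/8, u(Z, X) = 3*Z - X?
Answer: 1/253 ≈ 0.0039526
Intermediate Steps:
u(Z, X) = -X + 3*Z
t(s, j) = -1 (t(s, j) = -8*⅛ = -1)
1/(8256 - (3278 - (8² + t(5*6, u(-3, -5)))*(-75))) = 1/(8256 - (3278 - (8² - 1)*(-75))) = 1/(8256 - (3278 - (64 - 1)*(-75))) = 1/(8256 - (3278 - 63*(-75))) = 1/(8256 - (3278 - 1*(-4725))) = 1/(8256 - (3278 + 4725)) = 1/(8256 - 1*8003) = 1/(8256 - 8003) = 1/253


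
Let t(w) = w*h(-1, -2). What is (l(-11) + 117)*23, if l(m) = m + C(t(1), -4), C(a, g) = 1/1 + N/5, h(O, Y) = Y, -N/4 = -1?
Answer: 12397/5 ≈ 2479.4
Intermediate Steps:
N = 4 (N = -4*(-1) = 4)
t(w) = -2*w (t(w) = w*(-2) = -2*w)
C(a, g) = 9/5 (C(a, g) = 1/1 + 4/5 = 1*1 + 4*(1/5) = 1 + 4/5 = 9/5)
l(m) = 9/5 + m (l(m) = m + 9/5 = 9/5 + m)
(l(-11) + 117)*23 = ((9/5 - 11) + 117)*23 = (-46/5 + 117)*23 = (539/5)*23 = 12397/5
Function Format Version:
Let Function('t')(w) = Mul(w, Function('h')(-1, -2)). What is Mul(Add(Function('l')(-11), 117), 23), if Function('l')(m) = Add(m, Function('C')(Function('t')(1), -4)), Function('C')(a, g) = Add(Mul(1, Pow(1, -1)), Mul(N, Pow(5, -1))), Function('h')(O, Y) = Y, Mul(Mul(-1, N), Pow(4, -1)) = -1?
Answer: Rational(12397, 5) ≈ 2479.4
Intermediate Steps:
N = 4 (N = Mul(-4, -1) = 4)
Function('t')(w) = Mul(-2, w) (Function('t')(w) = Mul(w, -2) = Mul(-2, w))
Function('C')(a, g) = Rational(9, 5) (Function('C')(a, g) = Add(Mul(1, Pow(1, -1)), Mul(4, Pow(5, -1))) = Add(Mul(1, 1), Mul(4, Rational(1, 5))) = Add(1, Rational(4, 5)) = Rational(9, 5))
Function('l')(m) = Add(Rational(9, 5), m) (Function('l')(m) = Add(m, Rational(9, 5)) = Add(Rational(9, 5), m))
Mul(Add(Function('l')(-11), 117), 23) = Mul(Add(Add(Rational(9, 5), -11), 117), 23) = Mul(Add(Rational(-46, 5), 117), 23) = Mul(Rational(539, 5), 23) = Rational(12397, 5)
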